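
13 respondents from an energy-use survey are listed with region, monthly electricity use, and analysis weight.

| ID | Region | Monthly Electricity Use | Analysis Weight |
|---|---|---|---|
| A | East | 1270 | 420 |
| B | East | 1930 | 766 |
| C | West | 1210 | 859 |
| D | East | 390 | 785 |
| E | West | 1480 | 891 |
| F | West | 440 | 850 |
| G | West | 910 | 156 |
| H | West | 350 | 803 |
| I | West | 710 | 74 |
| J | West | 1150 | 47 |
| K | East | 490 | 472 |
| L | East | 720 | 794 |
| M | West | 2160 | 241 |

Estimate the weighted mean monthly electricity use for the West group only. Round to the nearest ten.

West rows: C, E, F, G, H, I, J, M
Weighted sum = 1210×859 + 1480×891 + 440×850 + 910×156 + 350×803 + 710×74 + 1150×47 + 2160×241
  = 1039390 + 1318680 + 374000 + 141960 + 281050 + 52540 + 54050 + 520560 = 3782230
Sum of weights = 859 + 891 + 850 + 156 + 803 + 74 + 47 + 241 = 3921
Weighted mean = 3782230 / 3921 = 964.60852

960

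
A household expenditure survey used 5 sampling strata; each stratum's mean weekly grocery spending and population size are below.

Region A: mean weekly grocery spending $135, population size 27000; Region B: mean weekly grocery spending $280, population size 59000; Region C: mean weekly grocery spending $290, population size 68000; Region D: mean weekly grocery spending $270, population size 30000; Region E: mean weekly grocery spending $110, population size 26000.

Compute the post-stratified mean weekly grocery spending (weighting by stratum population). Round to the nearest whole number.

242

Σ Nₕ·x̄ₕ = 135×27000 + 280×59000 + 290×68000 + 270×30000 + 110×26000
  = 50845000
Σ Nₕ = 27000 + 59000 + 68000 + 30000 + 26000 = 210000
Overall mean = 50845000 / 210000 = 242.11905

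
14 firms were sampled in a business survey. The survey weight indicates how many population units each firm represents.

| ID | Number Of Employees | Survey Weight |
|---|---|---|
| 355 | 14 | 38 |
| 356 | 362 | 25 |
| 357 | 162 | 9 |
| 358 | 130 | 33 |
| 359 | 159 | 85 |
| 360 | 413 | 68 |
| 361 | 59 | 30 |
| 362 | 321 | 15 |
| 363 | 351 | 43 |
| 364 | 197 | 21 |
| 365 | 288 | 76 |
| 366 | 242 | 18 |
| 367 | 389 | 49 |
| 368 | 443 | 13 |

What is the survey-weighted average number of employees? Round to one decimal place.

255.8

Weighted sum = 133808
Sum of weights = 523
Weighted mean = 133808 / 523 = 255.84704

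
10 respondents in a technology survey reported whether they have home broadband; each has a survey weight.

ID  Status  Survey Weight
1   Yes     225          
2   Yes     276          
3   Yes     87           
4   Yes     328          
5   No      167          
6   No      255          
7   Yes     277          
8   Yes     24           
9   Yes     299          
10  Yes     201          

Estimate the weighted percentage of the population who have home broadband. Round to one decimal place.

80.3

Sum of weights for 'Yes' = 225 + 276 + 87 + 328 + 277 + 24 + 299 + 201 = 1717
Total weight = 225 + 276 + 87 + 328 + 167 + 255 + 277 + 24 + 299 + 201 = 2139
Weighted proportion = 1717 / 2139 = 0.80271155 → 80.271155%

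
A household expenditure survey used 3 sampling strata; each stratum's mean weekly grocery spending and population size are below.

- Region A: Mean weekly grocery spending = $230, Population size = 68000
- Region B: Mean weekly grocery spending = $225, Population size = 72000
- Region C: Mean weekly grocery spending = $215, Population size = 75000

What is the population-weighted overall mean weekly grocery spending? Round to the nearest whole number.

Σ Nₕ·x̄ₕ = 230×68000 + 225×72000 + 215×75000
  = 15640000 + 16200000 + 16125000 = 47965000
Σ Nₕ = 215000
Overall mean = 47965000 / 215000 = 223.09302

223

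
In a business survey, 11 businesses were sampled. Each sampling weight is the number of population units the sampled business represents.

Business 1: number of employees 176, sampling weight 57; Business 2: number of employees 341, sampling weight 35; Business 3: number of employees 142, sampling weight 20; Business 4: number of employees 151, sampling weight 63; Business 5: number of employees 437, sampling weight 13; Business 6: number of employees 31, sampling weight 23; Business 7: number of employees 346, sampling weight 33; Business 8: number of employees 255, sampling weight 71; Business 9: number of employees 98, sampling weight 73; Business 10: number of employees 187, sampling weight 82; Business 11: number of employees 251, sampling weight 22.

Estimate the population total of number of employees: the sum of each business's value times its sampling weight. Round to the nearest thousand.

98000

Weighted total = 176×57 + 341×35 + 142×20 + 151×63 + 437×13 + 31×23 + 346×33 + 255×71 + 98×73 + 187×82 + 251×22
  = 98247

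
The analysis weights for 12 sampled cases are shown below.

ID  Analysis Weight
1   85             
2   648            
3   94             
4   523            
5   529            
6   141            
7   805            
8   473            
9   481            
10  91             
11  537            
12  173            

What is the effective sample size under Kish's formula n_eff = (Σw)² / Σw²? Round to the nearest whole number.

Σ wᵢ = 85 + 648 + 94 + 523 + 529 + 141 + 805 + 473 + 481 + 91 + 537 + 173 = 4580
Σ wᵢ² = 2438910
n_eff = 4580² / 2438910 = 20976400 / 2438910 = 8.6007274

9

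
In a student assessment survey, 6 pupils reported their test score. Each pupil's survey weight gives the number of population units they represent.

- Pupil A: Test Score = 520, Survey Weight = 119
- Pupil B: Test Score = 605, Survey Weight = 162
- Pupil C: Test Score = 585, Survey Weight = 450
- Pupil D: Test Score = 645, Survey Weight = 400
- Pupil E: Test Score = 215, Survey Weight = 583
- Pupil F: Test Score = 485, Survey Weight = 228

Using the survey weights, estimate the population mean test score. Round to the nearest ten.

470

Weighted sum = 520×119 + 605×162 + 585×450 + 645×400 + 215×583 + 485×228
  = 61880 + 98010 + 263250 + 258000 + 125345 + 110580 = 917065
Sum of weights = 119 + 162 + 450 + 400 + 583 + 228 = 1942
Weighted mean = 917065 / 1942 = 472.22709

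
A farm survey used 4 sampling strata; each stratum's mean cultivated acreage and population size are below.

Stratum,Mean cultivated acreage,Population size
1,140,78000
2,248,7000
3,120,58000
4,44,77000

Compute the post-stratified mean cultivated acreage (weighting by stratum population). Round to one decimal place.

Σ Nₕ·x̄ₕ = 140×78000 + 248×7000 + 120×58000 + 44×77000
  = 10920000 + 1736000 + 6960000 + 3388000 = 23004000
Σ Nₕ = 220000
Overall mean = 23004000 / 220000 = 104.56364

104.6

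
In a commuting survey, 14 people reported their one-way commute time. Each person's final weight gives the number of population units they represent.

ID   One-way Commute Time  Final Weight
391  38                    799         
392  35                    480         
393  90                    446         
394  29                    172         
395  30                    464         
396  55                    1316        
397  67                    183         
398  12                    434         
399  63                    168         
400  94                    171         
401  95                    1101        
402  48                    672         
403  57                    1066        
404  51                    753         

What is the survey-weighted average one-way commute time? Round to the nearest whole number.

Weighted sum = 458733
Sum of weights = 8225
Weighted mean = 458733 / 8225 = 55.773009

56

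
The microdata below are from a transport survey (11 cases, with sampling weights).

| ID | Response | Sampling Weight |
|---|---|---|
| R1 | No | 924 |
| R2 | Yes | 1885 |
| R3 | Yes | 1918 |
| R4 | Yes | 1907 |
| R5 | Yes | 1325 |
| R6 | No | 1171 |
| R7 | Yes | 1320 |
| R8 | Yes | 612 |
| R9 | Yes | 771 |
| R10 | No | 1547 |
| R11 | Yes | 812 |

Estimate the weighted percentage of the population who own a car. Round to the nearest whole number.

Sum of weights for 'Yes' = 1885 + 1918 + 1907 + 1325 + 1320 + 612 + 771 + 812 = 10550
Total weight = 14192
Weighted proportion = 10550 / 14192 = 0.74337655 → 74.337655%

74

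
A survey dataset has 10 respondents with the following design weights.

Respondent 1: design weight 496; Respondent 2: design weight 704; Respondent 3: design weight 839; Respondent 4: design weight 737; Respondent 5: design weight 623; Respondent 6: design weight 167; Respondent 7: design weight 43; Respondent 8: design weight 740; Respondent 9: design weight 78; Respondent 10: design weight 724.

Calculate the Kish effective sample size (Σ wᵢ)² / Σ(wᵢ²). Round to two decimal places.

Σ wᵢ = 496 + 704 + 839 + 737 + 623 + 167 + 43 + 740 + 78 + 724 = 5151
Σ wᵢ² = 246016 + 495616 + 703921 + 543169 + 388129 + 27889 + 1849 + 547600 + 6084 + 524176 = 3484449
n_eff = 5151² / 3484449 = 26532801 / 3484449 = 7.6146332

7.61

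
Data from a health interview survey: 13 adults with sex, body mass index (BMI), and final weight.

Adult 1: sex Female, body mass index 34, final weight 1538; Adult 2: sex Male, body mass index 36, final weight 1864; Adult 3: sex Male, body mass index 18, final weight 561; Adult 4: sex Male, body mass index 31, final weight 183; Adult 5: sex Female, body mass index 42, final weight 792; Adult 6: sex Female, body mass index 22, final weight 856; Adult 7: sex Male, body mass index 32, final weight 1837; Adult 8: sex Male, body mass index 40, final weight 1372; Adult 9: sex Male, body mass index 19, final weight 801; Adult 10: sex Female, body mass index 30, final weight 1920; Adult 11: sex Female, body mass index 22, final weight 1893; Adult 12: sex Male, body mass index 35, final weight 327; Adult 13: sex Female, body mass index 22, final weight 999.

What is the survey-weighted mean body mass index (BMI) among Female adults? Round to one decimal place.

Female rows: 1, 5, 6, 10, 11, 13
Weighted sum = 225612
Sum of weights = 1538 + 792 + 856 + 1920 + 1893 + 999 = 7998
Weighted mean = 225612 / 7998 = 28.208552

28.2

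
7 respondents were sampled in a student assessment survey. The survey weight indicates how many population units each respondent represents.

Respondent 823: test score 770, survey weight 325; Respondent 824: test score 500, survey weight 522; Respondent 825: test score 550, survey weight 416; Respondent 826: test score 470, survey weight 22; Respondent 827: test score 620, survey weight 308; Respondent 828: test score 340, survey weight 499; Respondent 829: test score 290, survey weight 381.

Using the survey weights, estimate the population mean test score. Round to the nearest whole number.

494

Weighted sum = 1221500
Sum of weights = 325 + 522 + 416 + 22 + 308 + 499 + 381 = 2473
Weighted mean = 1221500 / 2473 = 493.93449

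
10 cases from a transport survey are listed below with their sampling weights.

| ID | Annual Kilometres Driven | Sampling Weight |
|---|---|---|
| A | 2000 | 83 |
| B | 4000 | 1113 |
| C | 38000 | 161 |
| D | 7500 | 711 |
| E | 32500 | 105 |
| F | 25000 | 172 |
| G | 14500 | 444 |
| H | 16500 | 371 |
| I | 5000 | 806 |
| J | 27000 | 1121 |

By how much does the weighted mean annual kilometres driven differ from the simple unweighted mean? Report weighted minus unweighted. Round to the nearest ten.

-3310

Unweighted sum = 2000 + 4000 + 38000 + 7500 + 32500 + 25000 + 14500 + 16500 + 5000 + 27000 = 172000
Unweighted mean = 172000 / 10 = 17200
Weighted sum = 2000×83 + 4000×1113 + 38000×161 + 7500×711 + 32500×105 + 25000×172 + 14500×444 + 16500×371 + 5000×806 + 27000×1121
  = 70637500
Sum of weights = 83 + 1113 + 161 + 711 + 105 + 172 + 444 + 371 + 806 + 1121 = 5087
Weighted mean = 70637500 / 5087 = 13885.886
Difference (weighted minus unweighted) = -3314.1144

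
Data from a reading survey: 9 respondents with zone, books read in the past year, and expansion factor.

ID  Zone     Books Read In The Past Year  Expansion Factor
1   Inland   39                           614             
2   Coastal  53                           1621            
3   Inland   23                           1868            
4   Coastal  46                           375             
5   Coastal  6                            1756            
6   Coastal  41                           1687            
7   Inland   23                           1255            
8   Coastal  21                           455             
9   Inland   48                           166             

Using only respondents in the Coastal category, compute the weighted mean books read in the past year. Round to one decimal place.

Coastal rows: 2, 4, 5, 6, 8
Weighted sum = 53×1621 + 46×375 + 6×1756 + 41×1687 + 21×455
  = 192421
Sum of weights = 1621 + 375 + 1756 + 1687 + 455 = 5894
Weighted mean = 192421 / 5894 = 32.646929

32.6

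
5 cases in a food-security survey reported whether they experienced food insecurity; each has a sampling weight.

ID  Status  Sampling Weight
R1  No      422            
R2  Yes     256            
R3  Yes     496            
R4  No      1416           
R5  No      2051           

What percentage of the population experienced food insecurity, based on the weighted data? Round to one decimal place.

Sum of weights for 'Yes' = 256 + 496 = 752
Total weight = 422 + 256 + 496 + 1416 + 2051 = 4641
Weighted proportion = 752 / 4641 = 0.16203404 → 16.203404%

16.2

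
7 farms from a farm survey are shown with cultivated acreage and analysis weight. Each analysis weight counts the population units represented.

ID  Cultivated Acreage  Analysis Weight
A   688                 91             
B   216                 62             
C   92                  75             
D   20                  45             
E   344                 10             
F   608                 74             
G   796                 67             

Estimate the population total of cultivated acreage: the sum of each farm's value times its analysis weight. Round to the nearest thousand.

Weighted total = 688×91 + 216×62 + 92×75 + 20×45 + 344×10 + 608×74 + 796×67
  = 62608 + 13392 + 6900 + 900 + 3440 + 44992 + 53332 = 185564

186000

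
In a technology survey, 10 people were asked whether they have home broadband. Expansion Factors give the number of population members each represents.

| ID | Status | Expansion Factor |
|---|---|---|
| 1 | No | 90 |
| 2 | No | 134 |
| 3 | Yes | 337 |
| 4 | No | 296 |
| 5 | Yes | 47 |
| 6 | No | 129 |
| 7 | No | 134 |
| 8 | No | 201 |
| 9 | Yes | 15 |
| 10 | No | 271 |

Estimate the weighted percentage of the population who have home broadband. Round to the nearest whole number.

24

Sum of weights for 'Yes' = 337 + 47 + 15 = 399
Total weight = 90 + 134 + 337 + 296 + 47 + 129 + 134 + 201 + 15 + 271 = 1654
Weighted proportion = 399 / 1654 = 0.24123337 → 24.123337%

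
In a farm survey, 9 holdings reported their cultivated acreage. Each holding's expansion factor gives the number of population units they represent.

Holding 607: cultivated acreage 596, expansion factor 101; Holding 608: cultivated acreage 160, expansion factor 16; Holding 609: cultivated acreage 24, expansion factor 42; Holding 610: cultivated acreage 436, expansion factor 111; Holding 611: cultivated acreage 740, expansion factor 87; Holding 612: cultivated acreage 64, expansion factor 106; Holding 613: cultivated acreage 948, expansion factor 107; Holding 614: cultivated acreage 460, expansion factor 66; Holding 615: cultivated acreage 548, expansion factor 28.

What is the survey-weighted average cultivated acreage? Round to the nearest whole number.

Weighted sum = 596×101 + 160×16 + 24×42 + 436×111 + 740×87 + 64×106 + 948×107 + 460×66 + 548×28
  = 60196 + 2560 + 1008 + 48396 + 64380 + 6784 + 101436 + 30360 + 15344 = 330464
Sum of weights = 101 + 16 + 42 + 111 + 87 + 106 + 107 + 66 + 28 = 664
Weighted mean = 330464 / 664 = 497.68675

498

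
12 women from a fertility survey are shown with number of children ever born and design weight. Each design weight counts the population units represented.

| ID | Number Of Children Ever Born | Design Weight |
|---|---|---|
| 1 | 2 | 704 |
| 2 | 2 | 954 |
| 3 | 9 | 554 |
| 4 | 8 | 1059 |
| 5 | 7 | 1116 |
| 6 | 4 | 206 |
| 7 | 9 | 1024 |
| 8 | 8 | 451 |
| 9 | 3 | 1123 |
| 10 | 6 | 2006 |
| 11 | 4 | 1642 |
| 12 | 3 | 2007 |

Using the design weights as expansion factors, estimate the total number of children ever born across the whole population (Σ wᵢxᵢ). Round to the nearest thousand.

66000

Weighted total = 66228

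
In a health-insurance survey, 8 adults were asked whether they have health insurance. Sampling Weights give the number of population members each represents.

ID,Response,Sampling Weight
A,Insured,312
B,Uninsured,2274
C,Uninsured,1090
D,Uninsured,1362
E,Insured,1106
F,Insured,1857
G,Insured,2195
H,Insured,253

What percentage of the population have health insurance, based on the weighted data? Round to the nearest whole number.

55

Sum of weights for 'Insured' = 312 + 1106 + 1857 + 2195 + 253 = 5723
Total weight = 312 + 2274 + 1090 + 1362 + 1106 + 1857 + 2195 + 253 = 10449
Weighted proportion = 5723 / 10449 = 0.54770791 → 54.770791%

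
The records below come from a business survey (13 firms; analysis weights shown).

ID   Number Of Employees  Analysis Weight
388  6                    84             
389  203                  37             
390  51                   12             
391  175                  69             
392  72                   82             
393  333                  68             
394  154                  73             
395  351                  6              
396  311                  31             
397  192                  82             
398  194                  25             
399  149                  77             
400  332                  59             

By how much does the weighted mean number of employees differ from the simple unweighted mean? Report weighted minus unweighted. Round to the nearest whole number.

-18

Unweighted sum = 2523
Unweighted mean = 2523 / 13 = 194.07692
Weighted sum = 123894
Sum of weights = 705
Weighted mean = 123894 / 705 = 175.73617
Difference (weighted minus unweighted) = -18.340753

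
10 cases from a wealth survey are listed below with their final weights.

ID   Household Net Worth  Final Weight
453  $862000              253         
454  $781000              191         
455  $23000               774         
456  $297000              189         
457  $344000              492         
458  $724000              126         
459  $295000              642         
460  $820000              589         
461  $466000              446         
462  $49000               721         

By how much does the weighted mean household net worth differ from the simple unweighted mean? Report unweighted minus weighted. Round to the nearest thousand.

Unweighted sum = 4661000
Unweighted mean = 4661000 / 10 = 466100
Weighted sum = 862000×253 + 781000×191 + 23000×774 + 297000×189 + 344000×492 + 724000×126 + 295000×642 + 820000×589 + 466000×446 + 49000×721
  = 1617199000
Sum of weights = 253 + 191 + 774 + 189 + 492 + 126 + 642 + 589 + 446 + 721 = 4423
Weighted mean = 1617199000 / 4423 = 365633.96
Difference (unweighted minus weighted) = 100466.04

100000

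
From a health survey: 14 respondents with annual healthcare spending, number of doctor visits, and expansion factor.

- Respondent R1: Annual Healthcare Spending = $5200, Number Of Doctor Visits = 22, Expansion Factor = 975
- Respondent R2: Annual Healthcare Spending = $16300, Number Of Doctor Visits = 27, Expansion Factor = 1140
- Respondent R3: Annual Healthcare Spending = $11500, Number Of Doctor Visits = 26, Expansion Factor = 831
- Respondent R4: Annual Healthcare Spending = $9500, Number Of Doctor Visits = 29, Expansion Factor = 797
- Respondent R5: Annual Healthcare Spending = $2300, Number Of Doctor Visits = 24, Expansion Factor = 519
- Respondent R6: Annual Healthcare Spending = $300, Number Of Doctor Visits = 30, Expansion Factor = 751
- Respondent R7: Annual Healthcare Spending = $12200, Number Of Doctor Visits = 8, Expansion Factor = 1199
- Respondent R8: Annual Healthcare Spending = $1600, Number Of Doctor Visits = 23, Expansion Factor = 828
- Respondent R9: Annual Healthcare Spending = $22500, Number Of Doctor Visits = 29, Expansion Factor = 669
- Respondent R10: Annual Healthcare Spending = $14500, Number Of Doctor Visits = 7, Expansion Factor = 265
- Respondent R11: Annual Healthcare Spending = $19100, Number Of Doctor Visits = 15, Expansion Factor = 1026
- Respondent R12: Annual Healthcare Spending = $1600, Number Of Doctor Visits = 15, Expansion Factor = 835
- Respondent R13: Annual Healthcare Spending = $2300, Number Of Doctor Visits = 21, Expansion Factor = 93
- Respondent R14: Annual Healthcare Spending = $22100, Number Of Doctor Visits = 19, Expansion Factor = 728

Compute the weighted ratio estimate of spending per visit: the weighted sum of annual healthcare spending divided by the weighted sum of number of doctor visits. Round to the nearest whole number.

507

Σ wᵢ·y = 114281900
Σ wᵢ·x = 225527
Ratio = 114281900 / 225527 = 506.73268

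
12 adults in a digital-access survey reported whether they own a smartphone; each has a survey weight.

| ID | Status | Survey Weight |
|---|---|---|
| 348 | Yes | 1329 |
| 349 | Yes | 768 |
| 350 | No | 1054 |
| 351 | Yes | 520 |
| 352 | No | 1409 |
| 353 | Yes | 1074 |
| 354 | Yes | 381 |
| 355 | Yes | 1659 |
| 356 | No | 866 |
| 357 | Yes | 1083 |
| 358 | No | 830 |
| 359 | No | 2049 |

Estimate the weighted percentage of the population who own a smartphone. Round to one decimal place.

52.3

Sum of weights for 'Yes' = 1329 + 768 + 520 + 1074 + 381 + 1659 + 1083 = 6814
Total weight = 13022
Weighted proportion = 6814 / 13022 = 0.52326832 → 52.326832%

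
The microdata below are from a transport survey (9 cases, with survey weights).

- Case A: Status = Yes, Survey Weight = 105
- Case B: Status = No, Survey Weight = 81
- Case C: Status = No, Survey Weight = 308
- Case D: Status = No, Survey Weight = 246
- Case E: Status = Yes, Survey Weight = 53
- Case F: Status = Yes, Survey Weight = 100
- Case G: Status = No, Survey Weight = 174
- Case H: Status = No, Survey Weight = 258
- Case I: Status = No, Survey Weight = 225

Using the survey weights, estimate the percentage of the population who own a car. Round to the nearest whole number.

17

Sum of weights for 'Yes' = 105 + 53 + 100 = 258
Total weight = 105 + 81 + 308 + 246 + 53 + 100 + 174 + 258 + 225 = 1550
Weighted proportion = 258 / 1550 = 0.16645161 → 16.645161%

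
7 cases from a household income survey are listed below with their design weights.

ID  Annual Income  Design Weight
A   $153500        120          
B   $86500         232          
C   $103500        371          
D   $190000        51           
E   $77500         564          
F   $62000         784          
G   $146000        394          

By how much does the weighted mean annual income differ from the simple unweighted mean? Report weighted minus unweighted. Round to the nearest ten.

Unweighted sum = 819000
Unweighted mean = 819000 / 7 = 117000
Weighted sum = 153500×120 + 86500×232 + 103500×371 + 190000×51 + 77500×564 + 62000×784 + 146000×394
  = 18420000 + 20068000 + 38398500 + 9690000 + 43710000 + 48608000 + 57524000 = 236418500
Sum of weights = 120 + 232 + 371 + 51 + 564 + 784 + 394 = 2516
Weighted mean = 236418500 / 2516 = 93966.017
Difference (weighted minus unweighted) = -23033.983

-23030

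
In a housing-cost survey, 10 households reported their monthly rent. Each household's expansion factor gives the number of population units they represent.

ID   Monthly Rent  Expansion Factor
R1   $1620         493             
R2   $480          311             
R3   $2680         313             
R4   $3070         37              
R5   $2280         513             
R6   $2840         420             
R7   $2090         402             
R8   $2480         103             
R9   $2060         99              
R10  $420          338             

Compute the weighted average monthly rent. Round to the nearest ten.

1880

Weighted sum = 1620×493 + 480×311 + 2680×313 + 3070×37 + 2280×513 + 2840×420 + 2090×402 + 2480×103 + 2060×99 + 420×338
  = 798660 + 149280 + 838840 + 113590 + 1169640 + 1192800 + 840180 + 255440 + 203940 + 141960 = 5704330
Sum of weights = 493 + 311 + 313 + 37 + 513 + 420 + 402 + 103 + 99 + 338 = 3029
Weighted mean = 5704330 / 3029 = 1883.2387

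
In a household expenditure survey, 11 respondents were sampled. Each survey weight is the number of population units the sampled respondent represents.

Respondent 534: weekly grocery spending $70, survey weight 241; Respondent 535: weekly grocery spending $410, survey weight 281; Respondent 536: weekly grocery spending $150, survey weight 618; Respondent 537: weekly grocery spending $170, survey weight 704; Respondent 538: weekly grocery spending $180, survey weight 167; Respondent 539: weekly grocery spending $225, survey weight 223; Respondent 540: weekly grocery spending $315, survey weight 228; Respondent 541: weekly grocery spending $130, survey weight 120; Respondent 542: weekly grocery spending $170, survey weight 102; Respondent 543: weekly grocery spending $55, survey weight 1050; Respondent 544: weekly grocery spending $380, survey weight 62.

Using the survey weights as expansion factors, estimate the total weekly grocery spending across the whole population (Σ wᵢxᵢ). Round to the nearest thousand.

Weighted total = 70×241 + 410×281 + 150×618 + 170×704 + 180×167 + 225×223 + 315×228 + 130×120 + 170×102 + 55×1050 + 380×62
  = 16870 + 115210 + 92700 + 119680 + 30060 + 50175 + 71820 + 15600 + 17340 + 57750 + 23560 = 610765

611000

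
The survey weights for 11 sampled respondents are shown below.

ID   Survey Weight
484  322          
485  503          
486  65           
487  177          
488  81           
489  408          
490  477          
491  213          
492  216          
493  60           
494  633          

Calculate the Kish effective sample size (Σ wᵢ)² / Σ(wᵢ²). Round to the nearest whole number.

Σ wᵢ = 322 + 503 + 65 + 177 + 81 + 408 + 477 + 213 + 216 + 60 + 633 = 3155
Σ wᵢ² = 1289115
n_eff = 3155² / 1289115 = 9954025 / 1289115 = 7.7215958

8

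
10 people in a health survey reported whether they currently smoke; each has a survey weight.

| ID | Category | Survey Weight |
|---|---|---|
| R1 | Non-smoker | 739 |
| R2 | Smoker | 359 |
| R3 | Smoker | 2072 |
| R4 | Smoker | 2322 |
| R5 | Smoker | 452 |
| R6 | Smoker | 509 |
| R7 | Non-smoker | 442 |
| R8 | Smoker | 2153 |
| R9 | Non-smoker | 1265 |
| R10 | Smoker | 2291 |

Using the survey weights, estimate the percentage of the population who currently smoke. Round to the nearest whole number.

81

Sum of weights for 'Smoker' = 359 + 2072 + 2322 + 452 + 509 + 2153 + 2291 = 10158
Total weight = 739 + 359 + 2072 + 2322 + 452 + 509 + 442 + 2153 + 1265 + 2291 = 12604
Weighted proportion = 10158 / 12604 = 0.80593462 → 80.593462%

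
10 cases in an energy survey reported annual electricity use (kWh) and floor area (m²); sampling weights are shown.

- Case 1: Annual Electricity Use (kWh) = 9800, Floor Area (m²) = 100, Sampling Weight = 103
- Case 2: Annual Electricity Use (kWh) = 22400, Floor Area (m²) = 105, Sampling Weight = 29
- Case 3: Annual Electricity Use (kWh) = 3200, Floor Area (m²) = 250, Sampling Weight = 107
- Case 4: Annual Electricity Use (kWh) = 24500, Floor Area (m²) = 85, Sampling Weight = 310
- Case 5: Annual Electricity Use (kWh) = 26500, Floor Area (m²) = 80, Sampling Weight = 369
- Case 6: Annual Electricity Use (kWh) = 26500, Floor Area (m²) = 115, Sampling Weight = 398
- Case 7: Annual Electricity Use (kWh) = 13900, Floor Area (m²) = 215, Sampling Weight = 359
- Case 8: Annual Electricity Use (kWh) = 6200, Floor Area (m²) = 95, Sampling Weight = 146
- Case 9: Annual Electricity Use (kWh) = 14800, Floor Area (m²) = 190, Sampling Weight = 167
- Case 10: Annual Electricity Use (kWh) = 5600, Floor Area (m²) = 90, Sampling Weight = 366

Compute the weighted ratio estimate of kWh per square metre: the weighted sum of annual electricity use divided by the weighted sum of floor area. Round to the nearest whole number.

136

Σ wᵢ·y = 9800×103 + 22400×29 + 3200×107 + 24500×310 + 26500×369 + 26500×398 + 13900×359 + 6200×146 + 14800×167 + 5600×366
  = 1009400 + 649600 + 342400 + 7595000 + 9778500 + 10547000 + 4990100 + 905200 + 2471600 + 2049600 = 40338400
Σ wᵢ·x = 100×103 + 105×29 + 250×107 + 85×310 + 80×369 + 115×398 + 215×359 + 95×146 + 190×167 + 90×366
  = 10300 + 3045 + 26750 + 26350 + 29520 + 45770 + 77185 + 13870 + 31730 + 32940 = 297460
Ratio = 40338400 / 297460 = 135.60949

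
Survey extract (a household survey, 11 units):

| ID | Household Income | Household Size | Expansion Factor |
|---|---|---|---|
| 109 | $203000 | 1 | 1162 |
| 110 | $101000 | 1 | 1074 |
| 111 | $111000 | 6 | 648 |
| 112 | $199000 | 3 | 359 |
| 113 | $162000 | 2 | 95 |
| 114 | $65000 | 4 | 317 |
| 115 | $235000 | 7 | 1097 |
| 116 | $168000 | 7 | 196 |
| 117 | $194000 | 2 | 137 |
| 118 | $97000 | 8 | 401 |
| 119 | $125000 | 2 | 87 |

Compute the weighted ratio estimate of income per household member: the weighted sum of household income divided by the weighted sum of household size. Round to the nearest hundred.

Σ wᵢ·y = 203000×1162 + 101000×1074 + 111000×648 + 199000×359 + 162000×95 + 65000×317 + 235000×1097 + 168000×196 + 194000×137 + 97000×401 + 125000×87
  = 235886000 + 108474000 + 71928000 + 71441000 + 15390000 + 20605000 + 257795000 + 32928000 + 26578000 + 38897000 + 10875000 = 890797000
Σ wᵢ·x = 1×1162 + 1×1074 + 6×648 + 3×359 + 2×95 + 4×317 + 7×1097 + 7×196 + 2×137 + 8×401 + 2×87
  = 21366
Ratio = 890797000 / 21366 = 41692.268

41700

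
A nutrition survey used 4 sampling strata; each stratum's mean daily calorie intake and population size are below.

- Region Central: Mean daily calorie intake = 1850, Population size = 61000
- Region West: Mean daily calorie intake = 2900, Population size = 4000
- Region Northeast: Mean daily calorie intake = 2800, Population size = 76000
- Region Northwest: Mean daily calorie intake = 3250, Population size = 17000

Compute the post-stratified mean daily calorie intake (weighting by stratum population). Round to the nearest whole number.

2484

Σ Nₕ·x̄ₕ = 1850×61000 + 2900×4000 + 2800×76000 + 3250×17000
  = 112850000 + 11600000 + 212800000 + 55250000 = 392500000
Σ Nₕ = 61000 + 4000 + 76000 + 17000 = 158000
Overall mean = 392500000 / 158000 = 2484.1772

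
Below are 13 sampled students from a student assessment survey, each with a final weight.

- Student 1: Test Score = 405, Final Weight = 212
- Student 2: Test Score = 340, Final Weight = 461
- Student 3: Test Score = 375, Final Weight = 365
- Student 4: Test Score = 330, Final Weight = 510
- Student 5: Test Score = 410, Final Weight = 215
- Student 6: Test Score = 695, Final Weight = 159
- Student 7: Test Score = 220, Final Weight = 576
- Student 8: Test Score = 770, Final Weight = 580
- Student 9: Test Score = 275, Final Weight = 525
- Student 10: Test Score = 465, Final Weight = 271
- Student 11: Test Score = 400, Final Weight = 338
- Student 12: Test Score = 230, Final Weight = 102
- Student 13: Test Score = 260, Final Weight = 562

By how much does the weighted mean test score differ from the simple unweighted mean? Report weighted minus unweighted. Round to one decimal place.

Unweighted sum = 5175
Unweighted mean = 5175 / 13 = 398.07692
Weighted sum = 1894920
Sum of weights = 4876
Weighted mean = 1894920 / 4876 = 388.62182
Difference (weighted minus unweighted) = -9.4551019

-9.5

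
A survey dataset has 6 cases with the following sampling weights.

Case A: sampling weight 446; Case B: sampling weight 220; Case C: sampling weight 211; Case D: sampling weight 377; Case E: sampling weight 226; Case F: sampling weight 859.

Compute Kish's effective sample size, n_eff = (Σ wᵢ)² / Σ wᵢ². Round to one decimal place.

Σ wᵢ = 446 + 220 + 211 + 377 + 226 + 859 = 2339
Σ wᵢ² = 198916 + 48400 + 44521 + 142129 + 51076 + 737881 = 1222923
n_eff = 2339² / 1222923 = 5470921 / 1222923 = 4.4736431

4.5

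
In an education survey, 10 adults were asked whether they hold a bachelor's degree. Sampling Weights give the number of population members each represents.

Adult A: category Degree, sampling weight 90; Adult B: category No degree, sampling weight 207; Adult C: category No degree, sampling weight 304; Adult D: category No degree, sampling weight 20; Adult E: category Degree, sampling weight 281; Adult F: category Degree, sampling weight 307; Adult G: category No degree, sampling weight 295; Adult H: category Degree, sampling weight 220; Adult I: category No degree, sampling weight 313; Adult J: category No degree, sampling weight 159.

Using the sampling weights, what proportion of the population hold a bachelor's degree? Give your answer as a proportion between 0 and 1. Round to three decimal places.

0.409

Sum of weights for 'Degree' = 90 + 281 + 307 + 220 = 898
Total weight = 90 + 207 + 304 + 20 + 281 + 307 + 295 + 220 + 313 + 159 = 2196
Weighted proportion = 898 / 2196 = 0.40892532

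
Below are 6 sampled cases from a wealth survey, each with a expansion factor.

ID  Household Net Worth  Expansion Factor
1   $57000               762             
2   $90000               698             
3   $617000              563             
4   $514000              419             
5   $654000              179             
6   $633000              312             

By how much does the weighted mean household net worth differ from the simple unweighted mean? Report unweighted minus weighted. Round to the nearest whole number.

92160

Unweighted sum = 57000 + 90000 + 617000 + 514000 + 654000 + 633000 = 2565000
Unweighted mean = 2565000 / 6 = 427500
Weighted sum = 57000×762 + 90000×698 + 617000×563 + 514000×419 + 654000×179 + 633000×312
  = 43434000 + 62820000 + 347371000 + 215366000 + 117066000 + 197496000 = 983553000
Sum of weights = 762 + 698 + 563 + 419 + 179 + 312 = 2933
Weighted mean = 983553000 / 2933 = 335340.27
Difference (unweighted minus weighted) = 92159.734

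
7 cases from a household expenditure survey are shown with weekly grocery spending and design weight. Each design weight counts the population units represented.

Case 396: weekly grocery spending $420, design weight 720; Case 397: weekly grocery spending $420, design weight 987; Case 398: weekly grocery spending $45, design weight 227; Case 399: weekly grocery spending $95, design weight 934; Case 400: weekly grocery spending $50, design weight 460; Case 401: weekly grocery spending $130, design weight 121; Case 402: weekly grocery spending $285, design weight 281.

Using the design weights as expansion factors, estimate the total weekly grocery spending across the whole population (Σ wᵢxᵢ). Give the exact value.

934700

Weighted total = 934700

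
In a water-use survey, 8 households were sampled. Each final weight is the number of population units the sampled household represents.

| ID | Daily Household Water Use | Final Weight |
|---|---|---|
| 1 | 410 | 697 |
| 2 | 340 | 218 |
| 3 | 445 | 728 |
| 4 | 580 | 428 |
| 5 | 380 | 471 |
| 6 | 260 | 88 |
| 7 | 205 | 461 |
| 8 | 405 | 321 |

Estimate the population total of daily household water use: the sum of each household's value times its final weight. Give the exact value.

1358460

Weighted total = 410×697 + 340×218 + 445×728 + 580×428 + 380×471 + 260×88 + 205×461 + 405×321
  = 1358460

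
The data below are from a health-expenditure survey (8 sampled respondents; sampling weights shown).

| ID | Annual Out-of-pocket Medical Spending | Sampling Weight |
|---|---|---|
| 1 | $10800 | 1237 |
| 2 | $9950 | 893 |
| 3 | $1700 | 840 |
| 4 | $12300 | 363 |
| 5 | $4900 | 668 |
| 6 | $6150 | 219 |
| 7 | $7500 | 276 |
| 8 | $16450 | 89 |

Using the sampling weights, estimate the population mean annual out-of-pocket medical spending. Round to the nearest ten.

7920

Weighted sum = 10800×1237 + 9950×893 + 1700×840 + 12300×363 + 4900×668 + 6150×219 + 7500×276 + 16450×89
  = 13359600 + 8885350 + 1428000 + 4464900 + 3273200 + 1346850 + 2070000 + 1464050 = 36291950
Sum of weights = 1237 + 893 + 840 + 363 + 668 + 219 + 276 + 89 = 4585
Weighted mean = 36291950 / 4585 = 7915.3653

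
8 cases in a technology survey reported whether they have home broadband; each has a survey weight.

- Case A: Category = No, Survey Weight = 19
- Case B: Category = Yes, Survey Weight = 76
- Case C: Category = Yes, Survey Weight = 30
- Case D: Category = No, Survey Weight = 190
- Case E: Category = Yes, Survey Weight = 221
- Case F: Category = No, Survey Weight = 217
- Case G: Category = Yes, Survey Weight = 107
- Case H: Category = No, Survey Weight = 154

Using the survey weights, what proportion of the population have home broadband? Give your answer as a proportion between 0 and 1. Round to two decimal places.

Sum of weights for 'Yes' = 76 + 30 + 221 + 107 = 434
Total weight = 1014
Weighted proportion = 434 / 1014 = 0.42800789

0.43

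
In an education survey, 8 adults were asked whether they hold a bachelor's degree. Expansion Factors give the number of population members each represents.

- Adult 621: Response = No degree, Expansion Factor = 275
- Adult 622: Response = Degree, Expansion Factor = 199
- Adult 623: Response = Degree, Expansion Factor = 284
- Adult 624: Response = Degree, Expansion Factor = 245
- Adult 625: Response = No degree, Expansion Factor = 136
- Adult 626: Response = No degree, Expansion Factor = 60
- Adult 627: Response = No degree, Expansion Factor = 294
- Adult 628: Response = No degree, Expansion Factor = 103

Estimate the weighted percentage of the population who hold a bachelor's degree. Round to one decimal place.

45.6

Sum of weights for 'Degree' = 199 + 284 + 245 = 728
Total weight = 1596
Weighted proportion = 728 / 1596 = 0.45614035 → 45.614035%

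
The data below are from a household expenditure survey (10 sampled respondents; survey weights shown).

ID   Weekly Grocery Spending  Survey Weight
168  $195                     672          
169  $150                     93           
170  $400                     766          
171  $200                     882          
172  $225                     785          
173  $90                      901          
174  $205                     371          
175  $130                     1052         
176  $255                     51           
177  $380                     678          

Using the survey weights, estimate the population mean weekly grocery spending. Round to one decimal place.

Weighted sum = 195×672 + 150×93 + 400×766 + 200×882 + 225×785 + 90×901 + 205×371 + 130×1052 + 255×51 + 380×678
  = 131040 + 13950 + 306400 + 176400 + 176625 + 81090 + 76055 + 136760 + 13005 + 257640 = 1368965
Sum of weights = 672 + 93 + 766 + 882 + 785 + 901 + 371 + 1052 + 51 + 678 = 6251
Weighted mean = 1368965 / 6251 = 218.99936

219.0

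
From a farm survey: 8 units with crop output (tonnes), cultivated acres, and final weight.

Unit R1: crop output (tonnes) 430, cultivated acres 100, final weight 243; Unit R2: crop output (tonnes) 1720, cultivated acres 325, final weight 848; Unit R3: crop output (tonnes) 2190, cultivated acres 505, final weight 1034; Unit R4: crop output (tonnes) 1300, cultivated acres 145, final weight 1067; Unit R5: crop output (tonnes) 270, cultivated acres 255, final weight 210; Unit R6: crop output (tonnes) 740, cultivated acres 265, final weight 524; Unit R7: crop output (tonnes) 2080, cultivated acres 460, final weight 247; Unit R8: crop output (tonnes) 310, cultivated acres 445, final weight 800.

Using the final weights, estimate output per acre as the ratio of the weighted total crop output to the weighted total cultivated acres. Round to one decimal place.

Σ wᵢ·y = 430×243 + 1720×848 + 2190×1034 + 1300×1067 + 270×210 + 740×524 + 2080×247 + 310×800
  = 104490 + 1458560 + 2264460 + 1387100 + 56700 + 387760 + 513760 + 248000 = 6420830
Σ wᵢ·x = 100×243 + 325×848 + 505×1034 + 145×1067 + 255×210 + 265×524 + 460×247 + 445×800
  = 24300 + 275600 + 522170 + 154715 + 53550 + 138860 + 113620 + 356000 = 1638815
Ratio = 6420830 / 1638815 = 3.9179712

3.9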